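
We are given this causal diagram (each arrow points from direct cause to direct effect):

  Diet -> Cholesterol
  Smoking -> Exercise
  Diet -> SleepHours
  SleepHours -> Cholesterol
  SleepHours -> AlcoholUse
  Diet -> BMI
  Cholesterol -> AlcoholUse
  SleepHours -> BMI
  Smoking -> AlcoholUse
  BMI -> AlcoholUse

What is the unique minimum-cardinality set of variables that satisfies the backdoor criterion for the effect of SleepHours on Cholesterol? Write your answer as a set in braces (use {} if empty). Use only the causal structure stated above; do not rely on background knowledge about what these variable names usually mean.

{Diet}

Variables eligible for adjustment (non-descendants of SleepHours, excluding SleepHours and Cholesterol): {Diet, Exercise, Smoking}.
Backdoor paths from SleepHours to Cholesterol:
  P1: SleepHours <- Diet -> Cholesterol
  P2: SleepHours <- Diet -> BMI -> AlcoholUse <- Cholesterol
The empty set is not sufficient: P1 (SleepHours <- Diet -> Cholesterol) has no collider blocking it and no conditioned non-collider, so it is open.
Try {Diet}:
  P1: blocked at fork node Diet ∈ conditioning set.
  P2: blocked at fork node Diet ∈ conditioning set.
{Diet} contains no descendant of SleepHours and blocks every backdoor path.
No other singleton works — e.g. {Smoking} leaves P1 open — so {Diet} is the unique smallest valid adjustment set.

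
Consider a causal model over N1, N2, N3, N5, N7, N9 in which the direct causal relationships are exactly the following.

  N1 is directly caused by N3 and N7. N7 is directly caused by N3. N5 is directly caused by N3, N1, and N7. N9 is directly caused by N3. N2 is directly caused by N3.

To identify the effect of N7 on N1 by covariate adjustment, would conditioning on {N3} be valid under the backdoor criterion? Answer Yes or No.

Yes

Backdoor paths from N7 to N1 (paths whose first edge points into N7):
  P1: N7 <- N3 -> N1
  P2: N7 <- N3 -> N5 <- N1
Condition 1 (no descendant of N7 in the set): holds — descendants of N7 are {N1, N5}; none are in {N3}.
Condition 2 (every backdoor path blocked by {N3}):
  P1: blocked at fork node N3 ∈ conditioning set.
  P2: blocked at fork node N3 ∈ conditioning set.
{N3} satisfies the backdoor criterion.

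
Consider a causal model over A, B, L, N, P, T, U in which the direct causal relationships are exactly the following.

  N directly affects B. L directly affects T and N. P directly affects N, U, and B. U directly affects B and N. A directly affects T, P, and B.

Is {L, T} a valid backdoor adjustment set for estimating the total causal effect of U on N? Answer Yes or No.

No

Backdoor paths from U to N (paths whose first edge points into U):
  P1: U <- P <- A -> T <- L -> N
  P2: U <- P <- A -> B <- N
  P3: U <- P -> N
  P4: U <- P -> B <- A -> T <- L -> N
  P5: U <- P -> B <- N
Condition 1 (no descendant of U in the set): holds — descendants of U are {B, N}; none are in {L, T}.
Condition 2 (every backdoor path blocked by {L, T}):
  P1: blocked at fork node L ∈ conditioning set.
  P2: blocked at collider B (neither it nor any descendant is in the conditioning set).
  P3: open — no interior node is in the conditioning set.
  P4: blocked at collider B (neither it nor any descendant is in the conditioning set).
  P5: blocked at collider B (neither it nor any descendant is in the conditioning set).
{L, T} does not satisfy the backdoor criterion.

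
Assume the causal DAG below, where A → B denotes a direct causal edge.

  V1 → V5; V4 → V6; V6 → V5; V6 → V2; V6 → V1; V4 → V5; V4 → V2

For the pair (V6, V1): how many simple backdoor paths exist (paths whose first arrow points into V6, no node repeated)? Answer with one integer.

1

A backdoor path from V6 to V1 is any simple undirected path whose first edge points into V6 (i.e. leaves V6 via a parent).
Parents of V6: {V4}.
Enumerating:
  P1: V6 <- V4 -> V5 <- V1
That exhausts the simple backdoor paths. Count: 1.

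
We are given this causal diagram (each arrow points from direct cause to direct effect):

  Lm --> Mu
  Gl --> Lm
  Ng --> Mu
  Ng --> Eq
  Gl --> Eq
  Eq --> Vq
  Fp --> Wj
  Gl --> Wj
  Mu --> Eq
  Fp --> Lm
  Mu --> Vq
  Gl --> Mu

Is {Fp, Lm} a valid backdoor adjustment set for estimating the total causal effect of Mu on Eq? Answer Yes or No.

No

Backdoor paths from Mu to Eq (paths whose first edge points into Mu):
  P1: Mu <- Ng -> Eq
  P2: Mu <- Gl -> Eq
  P3: Mu <- Lm <- Fp -> Wj <- Gl -> Eq
  P4: Mu <- Lm <- Gl -> Eq
Condition 1 (no descendant of Mu in the set): holds — descendants of Mu are {Eq, Vq}; none are in {Fp, Lm}.
Condition 2 (every backdoor path blocked by {Fp, Lm}):
  P1: open — no interior node is in the conditioning set.
  P2: open — no interior node is in the conditioning set.
  P3: blocked at chain node Lm ∈ conditioning set.
  P4: blocked at chain node Lm ∈ conditioning set.
{Fp, Lm} does not satisfy the backdoor criterion.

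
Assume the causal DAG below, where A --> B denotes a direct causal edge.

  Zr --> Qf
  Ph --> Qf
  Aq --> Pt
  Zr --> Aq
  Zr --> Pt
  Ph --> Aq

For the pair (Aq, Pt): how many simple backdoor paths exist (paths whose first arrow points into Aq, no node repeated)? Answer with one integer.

2

A backdoor path from Aq to Pt is any simple undirected path whose first edge points into Aq (i.e. leaves Aq via a parent).
Parents of Aq: {Ph, Zr}.
Enumerating:
  P1: Aq <- Zr -> Pt
  P2: Aq <- Ph -> Qf <- Zr -> Pt
That exhausts the simple backdoor paths. Count: 2.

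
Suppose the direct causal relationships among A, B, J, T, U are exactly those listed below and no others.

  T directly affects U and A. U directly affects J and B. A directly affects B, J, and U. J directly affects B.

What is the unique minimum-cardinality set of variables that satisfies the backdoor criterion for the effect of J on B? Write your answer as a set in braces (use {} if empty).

Variables eligible for adjustment (non-descendants of J, excluding J and B): {A, T, U}.
Backdoor paths from J to B:
  P1: J <- A <- T -> U -> B
  P2: J <- A -> U -> B
  P3: J <- A -> B
  P4: J <- U <- T -> A -> B
  P5: J <- U <- A -> B
  P6: J <- U -> B
The empty set is not sufficient: P1 (J <- A <- T -> U -> B) has no collider blocking it and no conditioned non-collider, so it is open.
Try {A, U}:
  P1: blocked at chain node A ∈ conditioning set.
  P2: blocked at fork node A ∈ conditioning set.
  P3: blocked at fork node A ∈ conditioning set.
  P4: blocked at chain node U ∈ conditioning set.
  P5: blocked at chain node U ∈ conditioning set.
  P6: blocked at fork node U ∈ conditioning set.
{A, U} contains no descendant of J and blocks every backdoor path.
Every element of {A, U} is needed (dropping A leaves P3 open; dropping U leaves P6 open), so no proper subset is valid.
Among all size-2 subsets of the eligible variables, only {A, U} blocks every backdoor path, so it is the unique smallest valid adjustment set.

{A, U}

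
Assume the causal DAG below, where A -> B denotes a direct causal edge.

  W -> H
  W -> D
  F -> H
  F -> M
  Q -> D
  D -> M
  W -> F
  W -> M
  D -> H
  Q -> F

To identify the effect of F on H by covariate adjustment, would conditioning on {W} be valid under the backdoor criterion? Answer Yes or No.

Backdoor paths from F to H (paths whose first edge points into F):
  P1: F <- Q -> D <- W -> H
  P2: F <- Q -> D -> H
  P3: F <- Q -> D -> M <- W -> H
  P4: F <- W -> D -> H
  P5: F <- W -> H
  P6: F <- W -> M <- D -> H
Condition 1 (no descendant of F in the set): holds — descendants of F are {H, M}; none are in {W}.
Condition 2 (every backdoor path blocked by {W}):
  P1: blocked at collider D (neither it nor any descendant is in the conditioning set).
  P2: open — no interior node is in the conditioning set.
  P3: blocked at collider M (neither it nor any descendant is in the conditioning set).
  P4: blocked at fork node W ∈ conditioning set.
  P5: blocked at fork node W ∈ conditioning set.
  P6: blocked at fork node W ∈ conditioning set.
{W} does not satisfy the backdoor criterion.

No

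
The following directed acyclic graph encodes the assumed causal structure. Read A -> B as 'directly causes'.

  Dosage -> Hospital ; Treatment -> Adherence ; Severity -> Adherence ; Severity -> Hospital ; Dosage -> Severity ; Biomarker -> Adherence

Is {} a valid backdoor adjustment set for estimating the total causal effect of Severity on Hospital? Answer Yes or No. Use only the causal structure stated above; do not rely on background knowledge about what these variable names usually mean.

Backdoor paths from Severity to Hospital (paths whose first edge points into Severity):
  P1: Severity <- Dosage -> Hospital
Condition 1 (no descendant of Severity in the set): holds — descendants of Severity are {Adherence, Hospital}; none are in {}.
Condition 2 (every backdoor path blocked by {}):
  P1: open — no interior node is in the conditioning set.
{} does not satisfy the backdoor criterion.

No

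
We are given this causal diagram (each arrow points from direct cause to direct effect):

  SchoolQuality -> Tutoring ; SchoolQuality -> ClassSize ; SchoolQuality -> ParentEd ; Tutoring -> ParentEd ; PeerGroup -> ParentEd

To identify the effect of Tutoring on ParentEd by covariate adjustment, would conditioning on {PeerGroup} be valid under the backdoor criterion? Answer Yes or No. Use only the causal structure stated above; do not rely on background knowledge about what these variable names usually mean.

Backdoor paths from Tutoring to ParentEd (paths whose first edge points into Tutoring):
  P1: Tutoring <- SchoolQuality -> ParentEd
Condition 1 (no descendant of Tutoring in the set): holds — descendants of Tutoring are {ParentEd}; none are in {PeerGroup}.
Condition 2 (every backdoor path blocked by {PeerGroup}):
  P1: open — no interior node is in the conditioning set.
{PeerGroup} does not satisfy the backdoor criterion.

No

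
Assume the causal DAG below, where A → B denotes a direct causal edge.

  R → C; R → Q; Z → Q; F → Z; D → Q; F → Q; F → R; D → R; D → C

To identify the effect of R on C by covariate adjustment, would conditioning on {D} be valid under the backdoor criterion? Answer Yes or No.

Backdoor paths from R to C (paths whose first edge points into R):
  P1: R <- D -> C
  P2: R <- F -> Z -> Q <- D -> C
  P3: R <- F -> Q <- D -> C
Condition 1 (no descendant of R in the set): holds — descendants of R are {C, Q}; none are in {D}.
Condition 2 (every backdoor path blocked by {D}):
  P1: blocked at fork node D ∈ conditioning set.
  P2: blocked at collider Q (neither it nor any descendant is in the conditioning set).
  P3: blocked at collider Q (neither it nor any descendant is in the conditioning set).
{D} satisfies the backdoor criterion.

Yes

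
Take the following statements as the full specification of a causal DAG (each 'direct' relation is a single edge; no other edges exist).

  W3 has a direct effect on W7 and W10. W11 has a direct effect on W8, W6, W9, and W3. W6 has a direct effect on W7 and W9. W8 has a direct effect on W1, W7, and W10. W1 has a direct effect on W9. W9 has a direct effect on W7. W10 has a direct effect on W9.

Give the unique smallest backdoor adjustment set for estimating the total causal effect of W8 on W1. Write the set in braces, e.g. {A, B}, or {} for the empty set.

{}

Variables eligible for adjustment (non-descendants of W8, excluding W8 and W1): {W11, W3, W6}.
Backdoor paths from W8 to W1:
  P1: W8 <- W11 -> W3 -> W10 -> W9 <- W1
  P2: W8 <- W11 -> W3 -> W7 <- W6 -> W9 <- W1
  P3: W8 <- W11 -> W3 -> W7 <- W9 <- W1
  P4: W8 <- W11 -> W6 -> W9 <- W1
  P5: W8 <- W11 -> W6 -> W7 <- W3 -> W10 -> W9 <- W1
  P6: W8 <- W11 -> W6 -> W7 <- W9 <- W1
  P7: W8 <- W11 -> W9 <- W1
Each backdoor path contains an unconditioned collider, so every path is already blocked with the empty conditioning set:
  P1: blocked at collider W9 (neither it nor any descendant is in the conditioning set).
  P2: blocked at collider W7 (neither it nor any descendant is in the conditioning set).
  P3: blocked at collider W7 (neither it nor any descendant is in the conditioning set).
  P4: blocked at collider W9 (neither it nor any descendant is in the conditioning set).
  P5: blocked at collider W7 (neither it nor any descendant is in the conditioning set).
  P6: blocked at collider W7 (neither it nor any descendant is in the conditioning set).
  P7: blocked at collider W9 (neither it nor any descendant is in the conditioning set).
The empty set is therefore the unique smallest valid set.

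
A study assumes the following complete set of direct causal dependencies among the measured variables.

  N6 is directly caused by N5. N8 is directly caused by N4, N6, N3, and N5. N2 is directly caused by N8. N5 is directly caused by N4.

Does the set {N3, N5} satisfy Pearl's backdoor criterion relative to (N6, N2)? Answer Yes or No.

Backdoor paths from N6 to N2 (paths whose first edge points into N6):
  P1: N6 <- N5 <- N4 -> N8 -> N2
  P2: N6 <- N5 -> N8 -> N2
Condition 1 (no descendant of N6 in the set): holds — descendants of N6 are {N2, N8}; none are in {N3, N5}.
Condition 2 (every backdoor path blocked by {N3, N5}):
  P1: blocked at chain node N5 ∈ conditioning set.
  P2: blocked at fork node N5 ∈ conditioning set.
{N3, N5} satisfies the backdoor criterion.

Yes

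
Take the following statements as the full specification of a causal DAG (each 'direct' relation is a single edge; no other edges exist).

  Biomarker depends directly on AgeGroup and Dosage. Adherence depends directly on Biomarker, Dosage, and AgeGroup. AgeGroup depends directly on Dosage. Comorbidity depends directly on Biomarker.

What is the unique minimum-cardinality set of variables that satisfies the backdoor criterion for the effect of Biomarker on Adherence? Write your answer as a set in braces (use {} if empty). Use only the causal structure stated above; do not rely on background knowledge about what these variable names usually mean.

{AgeGroup, Dosage}

Variables eligible for adjustment (non-descendants of Biomarker, excluding Biomarker and Adherence): {AgeGroup, Dosage}.
Backdoor paths from Biomarker to Adherence:
  P1: Biomarker <- Dosage -> AgeGroup -> Adherence
  P2: Biomarker <- Dosage -> Adherence
  P3: Biomarker <- AgeGroup <- Dosage -> Adherence
  P4: Biomarker <- AgeGroup -> Adherence
The empty set is not sufficient: P1 (Biomarker <- Dosage -> AgeGroup -> Adherence) has no collider blocking it and no conditioned non-collider, so it is open.
Try {AgeGroup, Dosage}:
  P1: blocked at fork node Dosage ∈ conditioning set.
  P2: blocked at fork node Dosage ∈ conditioning set.
  P3: blocked at chain node AgeGroup ∈ conditioning set.
  P4: blocked at fork node AgeGroup ∈ conditioning set.
{AgeGroup, Dosage} contains no descendant of Biomarker and blocks every backdoor path.
Every element of {AgeGroup, Dosage} is needed (dropping AgeGroup leaves P4 open; dropping Dosage leaves P2 open), so no proper subset is valid.
Among all size-2 subsets of the eligible variables, only {AgeGroup, Dosage} blocks every backdoor path, so it is the unique smallest valid adjustment set.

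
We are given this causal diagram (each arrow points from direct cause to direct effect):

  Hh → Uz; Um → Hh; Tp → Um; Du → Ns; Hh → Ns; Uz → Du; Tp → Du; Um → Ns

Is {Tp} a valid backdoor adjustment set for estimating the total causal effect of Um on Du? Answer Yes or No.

Backdoor paths from Um to Du (paths whose first edge points into Um):
  P1: Um <- Tp -> Du
Condition 1 (no descendant of Um in the set): holds — descendants of Um are {Du, Hh, Ns, Uz}; none are in {Tp}.
Condition 2 (every backdoor path blocked by {Tp}):
  P1: blocked at fork node Tp ∈ conditioning set.
{Tp} satisfies the backdoor criterion.

Yes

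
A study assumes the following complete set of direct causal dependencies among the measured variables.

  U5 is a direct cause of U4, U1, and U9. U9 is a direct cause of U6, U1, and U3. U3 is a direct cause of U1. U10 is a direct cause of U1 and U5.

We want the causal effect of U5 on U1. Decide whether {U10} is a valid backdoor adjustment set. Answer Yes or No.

Yes

Backdoor paths from U5 to U1 (paths whose first edge points into U5):
  P1: U5 <- U10 -> U1
Condition 1 (no descendant of U5 in the set): holds — descendants of U5 are {U1, U3, U4, U6, U9}; none are in {U10}.
Condition 2 (every backdoor path blocked by {U10}):
  P1: blocked at fork node U10 ∈ conditioning set.
{U10} satisfies the backdoor criterion.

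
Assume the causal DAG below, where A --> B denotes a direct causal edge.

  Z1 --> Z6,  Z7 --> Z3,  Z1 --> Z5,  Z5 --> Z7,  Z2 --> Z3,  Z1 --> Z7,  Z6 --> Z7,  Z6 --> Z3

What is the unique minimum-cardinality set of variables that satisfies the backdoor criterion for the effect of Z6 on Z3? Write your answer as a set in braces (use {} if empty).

{Z1}

Variables eligible for adjustment (non-descendants of Z6, excluding Z6 and Z3): {Z1, Z2, Z5}.
Backdoor paths from Z6 to Z3:
  P1: Z6 <- Z1 -> Z5 -> Z7 -> Z3
  P2: Z6 <- Z1 -> Z7 -> Z3
The empty set is not sufficient: P1 (Z6 <- Z1 -> Z5 -> Z7 -> Z3) has no collider blocking it and no conditioned non-collider, so it is open.
Try {Z1}:
  P1: blocked at fork node Z1 ∈ conditioning set.
  P2: blocked at fork node Z1 ∈ conditioning set.
{Z1} contains no descendant of Z6 and blocks every backdoor path.
No other singleton works — e.g. {Z5} leaves P2 open — so {Z1} is the unique smallest valid adjustment set.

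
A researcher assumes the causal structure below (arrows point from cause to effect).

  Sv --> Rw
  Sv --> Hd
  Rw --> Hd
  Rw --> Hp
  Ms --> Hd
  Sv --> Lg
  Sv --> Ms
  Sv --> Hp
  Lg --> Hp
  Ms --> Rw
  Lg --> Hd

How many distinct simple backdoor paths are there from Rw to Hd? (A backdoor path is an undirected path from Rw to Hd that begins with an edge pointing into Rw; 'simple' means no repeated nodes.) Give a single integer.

A backdoor path from Rw to Hd is any simple undirected path whose first edge points into Rw (i.e. leaves Rw via a parent).
Parents of Rw: {Ms, Sv}.
Enumerating:
  P1: Rw <- Sv -> Ms -> Hd
  P2: Rw <- Sv -> Lg -> Hd
  P3: Rw <- Sv -> Hp <- Lg -> Hd
  P4: Rw <- Sv -> Hd
  P5: Rw <- Ms <- Sv -> Lg -> Hd
  P6: Rw <- Ms <- Sv -> Hp <- Lg -> Hd
  P7: Rw <- Ms <- Sv -> Hd
  P8: Rw <- Ms -> Hd
That exhausts the simple backdoor paths. Count: 8.

8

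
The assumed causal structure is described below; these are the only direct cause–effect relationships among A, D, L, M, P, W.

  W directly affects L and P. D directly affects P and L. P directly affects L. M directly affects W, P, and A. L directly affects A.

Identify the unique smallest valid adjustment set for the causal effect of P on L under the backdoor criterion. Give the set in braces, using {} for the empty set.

{D, W}

Variables eligible for adjustment (non-descendants of P, excluding P and L): {D, M, W}.
Backdoor paths from P to L:
  P1: P <- M -> W -> L
  P2: P <- M -> A <- L
  P3: P <- W <- M -> A <- L
  P4: P <- W -> L
  P5: P <- D -> L
The empty set is not sufficient: P1 (P <- M -> W -> L) has no collider blocking it and no conditioned non-collider, so it is open.
Try {D, W}:
  P1: blocked at chain node W ∈ conditioning set.
  P2: blocked at collider A (neither it nor any descendant is in the conditioning set).
  P3: blocked at chain node W ∈ conditioning set.
  P4: blocked at fork node W ∈ conditioning set.
  P5: blocked at fork node D ∈ conditioning set.
{D, W} contains no descendant of P and blocks every backdoor path.
Every element of {D, W} is needed (dropping D leaves P5 open; dropping W leaves P1 open), so no proper subset is valid.
Among all size-2 subsets of the eligible variables, only {D, W} blocks every backdoor path, so it is the unique smallest valid adjustment set.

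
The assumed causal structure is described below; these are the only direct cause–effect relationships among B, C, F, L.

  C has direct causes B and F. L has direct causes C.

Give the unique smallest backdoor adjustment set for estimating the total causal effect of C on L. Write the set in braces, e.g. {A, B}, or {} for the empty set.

{}

Variables eligible for adjustment (non-descendants of C, excluding C and L): {B, F}.
Backdoor paths from C to L:
  (none)
With no backdoor paths the empty set already satisfies the criterion, and it is trivially minimal.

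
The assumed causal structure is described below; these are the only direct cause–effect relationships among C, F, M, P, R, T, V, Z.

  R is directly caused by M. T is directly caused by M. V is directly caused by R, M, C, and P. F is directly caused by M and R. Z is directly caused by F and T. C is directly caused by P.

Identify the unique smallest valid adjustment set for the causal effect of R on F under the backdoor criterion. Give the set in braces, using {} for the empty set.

Variables eligible for adjustment (non-descendants of R, excluding R and F): {C, M, P, T}.
Backdoor paths from R to F:
  P1: R <- M -> T -> Z <- F
  P2: R <- M -> F
The empty set is not sufficient: P2 (R <- M -> F) has no collider blocking it and no conditioned non-collider, so it is open.
Try {M}:
  P1: blocked at fork node M ∈ conditioning set.
  P2: blocked at fork node M ∈ conditioning set.
{M} contains no descendant of R and blocks every backdoor path.
No other singleton works — e.g. {P} leaves P2 open — so {M} is the unique smallest valid adjustment set.

{M}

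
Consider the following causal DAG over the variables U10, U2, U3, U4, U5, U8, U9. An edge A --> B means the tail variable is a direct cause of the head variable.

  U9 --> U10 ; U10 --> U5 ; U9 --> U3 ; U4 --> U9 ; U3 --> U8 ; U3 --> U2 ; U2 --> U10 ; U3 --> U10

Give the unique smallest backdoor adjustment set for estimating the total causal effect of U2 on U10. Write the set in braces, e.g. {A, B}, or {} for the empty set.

Variables eligible for adjustment (non-descendants of U2, excluding U2 and U10): {U3, U4, U8, U9}.
Backdoor paths from U2 to U10:
  P1: U2 <- U3 <- U9 -> U10
  P2: U2 <- U3 -> U10
The empty set is not sufficient: P1 (U2 <- U3 <- U9 -> U10) has no collider blocking it and no conditioned non-collider, so it is open.
Try {U3}:
  P1: blocked at chain node U3 ∈ conditioning set.
  P2: blocked at fork node U3 ∈ conditioning set.
{U3} contains no descendant of U2 and blocks every backdoor path.
No other singleton works — e.g. {U4} leaves P1 open — so {U3} is the unique smallest valid adjustment set.

{U3}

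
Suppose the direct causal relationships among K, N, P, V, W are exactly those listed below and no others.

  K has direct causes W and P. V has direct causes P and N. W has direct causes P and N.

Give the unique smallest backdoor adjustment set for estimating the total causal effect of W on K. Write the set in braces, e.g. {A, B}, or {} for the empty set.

{P}

Variables eligible for adjustment (non-descendants of W, excluding W and K): {N, P, V}.
Backdoor paths from W to K:
  P1: W <- N -> V <- P -> K
  P2: W <- P -> K
The empty set is not sufficient: P2 (W <- P -> K) has no collider blocking it and no conditioned non-collider, so it is open.
Try {P}:
  P1: blocked at collider V (neither it nor any descendant is in the conditioning set).
  P2: blocked at fork node P ∈ conditioning set.
{P} contains no descendant of W and blocks every backdoor path.
No other singleton works — e.g. {N} leaves P2 open — so {P} is the unique smallest valid adjustment set.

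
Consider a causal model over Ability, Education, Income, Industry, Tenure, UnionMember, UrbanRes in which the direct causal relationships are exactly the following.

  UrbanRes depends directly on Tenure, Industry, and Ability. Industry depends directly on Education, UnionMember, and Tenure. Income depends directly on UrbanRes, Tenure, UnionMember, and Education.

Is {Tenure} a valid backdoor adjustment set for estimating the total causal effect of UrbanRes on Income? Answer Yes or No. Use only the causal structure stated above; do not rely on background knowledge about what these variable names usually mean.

No

Backdoor paths from UrbanRes to Income (paths whose first edge points into UrbanRes):
  P1: UrbanRes <- Tenure -> Industry <- Education -> Income
  P2: UrbanRes <- Tenure -> Industry <- UnionMember -> Income
  P3: UrbanRes <- Tenure -> Income
  P4: UrbanRes <- Industry <- Education -> Income
  P5: UrbanRes <- Industry <- Tenure -> Income
  P6: UrbanRes <- Industry <- UnionMember -> Income
Condition 1 (no descendant of UrbanRes in the set): holds — descendants of UrbanRes are {Income}; none are in {Tenure}.
Condition 2 (every backdoor path blocked by {Tenure}):
  P1: blocked at fork node Tenure ∈ conditioning set.
  P2: blocked at fork node Tenure ∈ conditioning set.
  P3: blocked at fork node Tenure ∈ conditioning set.
  P4: open — no interior node is in the conditioning set.
  P5: blocked at fork node Tenure ∈ conditioning set.
  P6: open — no interior node is in the conditioning set.
{Tenure} does not satisfy the backdoor criterion.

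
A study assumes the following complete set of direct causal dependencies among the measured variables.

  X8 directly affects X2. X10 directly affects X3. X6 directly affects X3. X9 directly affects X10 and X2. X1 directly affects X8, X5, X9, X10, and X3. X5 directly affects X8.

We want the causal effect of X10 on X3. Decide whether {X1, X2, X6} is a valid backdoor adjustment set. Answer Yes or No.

Backdoor paths from X10 to X3 (paths whose first edge points into X10):
  P1: X10 <- X1 -> X3
  P2: X10 <- X9 <- X1 -> X3
  P3: X10 <- X9 -> X2 <- X8 <- X1 -> X3
  P4: X10 <- X9 -> X2 <- X8 <- X5 <- X1 -> X3
Condition 1 (no descendant of X10 in the set): holds — descendants of X10 are {X3}; none are in {X1, X2, X6}.
Condition 2 (every backdoor path blocked by {X1, X2, X6}):
  P1: blocked at fork node X1 ∈ conditioning set.
  P2: blocked at fork node X1 ∈ conditioning set.
  P3: blocked at fork node X1 ∈ conditioning set.
  P4: blocked at fork node X1 ∈ conditioning set.
{X1, X2, X6} satisfies the backdoor criterion.

Yes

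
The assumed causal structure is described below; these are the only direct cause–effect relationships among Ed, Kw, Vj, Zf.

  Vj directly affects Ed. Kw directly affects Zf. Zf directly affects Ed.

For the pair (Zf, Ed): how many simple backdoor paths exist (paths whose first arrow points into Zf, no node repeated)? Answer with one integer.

0

A backdoor path from Zf to Ed is any simple undirected path whose first edge points into Zf (i.e. leaves Zf via a parent).
Parents of Zf: {Kw}.
No simple path from any parent of Zf reaches Ed without revisiting Zf, so there are no backdoor paths.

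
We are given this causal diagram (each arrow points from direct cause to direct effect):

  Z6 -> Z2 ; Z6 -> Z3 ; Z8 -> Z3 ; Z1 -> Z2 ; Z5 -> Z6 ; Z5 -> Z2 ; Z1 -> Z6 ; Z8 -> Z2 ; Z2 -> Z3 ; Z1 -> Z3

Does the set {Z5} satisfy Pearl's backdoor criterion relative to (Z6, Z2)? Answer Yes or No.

No

Backdoor paths from Z6 to Z2 (paths whose first edge points into Z6):
  P1: Z6 <- Z1 -> Z2
  P2: Z6 <- Z1 -> Z3 <- Z8 -> Z2
  P3: Z6 <- Z1 -> Z3 <- Z2
  P4: Z6 <- Z5 -> Z2
Condition 1 (no descendant of Z6 in the set): holds — descendants of Z6 are {Z2, Z3}; none are in {Z5}.
Condition 2 (every backdoor path blocked by {Z5}):
  P1: open — no interior node is in the conditioning set.
  P2: blocked at collider Z3 (neither it nor any descendant is in the conditioning set).
  P3: blocked at collider Z3 (neither it nor any descendant is in the conditioning set).
  P4: blocked at fork node Z5 ∈ conditioning set.
{Z5} does not satisfy the backdoor criterion.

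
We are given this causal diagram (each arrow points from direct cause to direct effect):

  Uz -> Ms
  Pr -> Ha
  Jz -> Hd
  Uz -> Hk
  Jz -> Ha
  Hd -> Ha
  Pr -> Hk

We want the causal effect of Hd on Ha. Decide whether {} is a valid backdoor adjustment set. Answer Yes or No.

Backdoor paths from Hd to Ha (paths whose first edge points into Hd):
  P1: Hd <- Jz -> Ha
Condition 1 (no descendant of Hd in the set): holds — descendants of Hd are {Ha}; none are in {}.
Condition 2 (every backdoor path blocked by {}):
  P1: open — no interior node is in the conditioning set.
{} does not satisfy the backdoor criterion.

No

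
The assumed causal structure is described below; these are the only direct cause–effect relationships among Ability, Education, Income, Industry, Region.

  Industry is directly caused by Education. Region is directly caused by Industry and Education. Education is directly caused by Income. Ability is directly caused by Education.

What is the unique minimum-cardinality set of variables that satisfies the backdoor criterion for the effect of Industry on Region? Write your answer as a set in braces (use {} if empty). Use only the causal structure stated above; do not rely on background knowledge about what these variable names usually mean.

{Education}

Variables eligible for adjustment (non-descendants of Industry, excluding Industry and Region): {Ability, Education, Income}.
Backdoor paths from Industry to Region:
  P1: Industry <- Education -> Region
The empty set is not sufficient: P1 (Industry <- Education -> Region) has no collider blocking it and no conditioned non-collider, so it is open.
Try {Education}:
  P1: blocked at fork node Education ∈ conditioning set.
{Education} contains no descendant of Industry and blocks every backdoor path.
No other singleton works — e.g. {Income} leaves P1 open — so {Education} is the unique smallest valid adjustment set.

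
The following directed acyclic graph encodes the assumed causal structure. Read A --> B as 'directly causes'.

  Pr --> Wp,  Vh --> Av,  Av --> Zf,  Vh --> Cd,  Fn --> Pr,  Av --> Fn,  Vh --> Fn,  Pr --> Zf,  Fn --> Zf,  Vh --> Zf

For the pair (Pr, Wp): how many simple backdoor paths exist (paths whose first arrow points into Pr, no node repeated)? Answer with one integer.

A backdoor path from Pr to Wp is any simple undirected path whose first edge points into Pr (i.e. leaves Pr via a parent).
Parents of Pr: {Fn}.
No simple path from any parent of Pr reaches Wp without revisiting Pr, so there are no backdoor paths.

0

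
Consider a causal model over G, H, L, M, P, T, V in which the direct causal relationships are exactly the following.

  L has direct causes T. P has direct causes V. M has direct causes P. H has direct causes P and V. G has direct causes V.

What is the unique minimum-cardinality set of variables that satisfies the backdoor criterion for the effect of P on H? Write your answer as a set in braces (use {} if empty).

{V}

Variables eligible for adjustment (non-descendants of P, excluding P and H): {G, L, T, V}.
Backdoor paths from P to H:
  P1: P <- V -> H
The empty set is not sufficient: P1 (P <- V -> H) has no collider blocking it and no conditioned non-collider, so it is open.
Try {V}:
  P1: blocked at fork node V ∈ conditioning set.
{V} contains no descendant of P and blocks every backdoor path.
No other singleton works — e.g. {G} leaves P1 open — so {V} is the unique smallest valid adjustment set.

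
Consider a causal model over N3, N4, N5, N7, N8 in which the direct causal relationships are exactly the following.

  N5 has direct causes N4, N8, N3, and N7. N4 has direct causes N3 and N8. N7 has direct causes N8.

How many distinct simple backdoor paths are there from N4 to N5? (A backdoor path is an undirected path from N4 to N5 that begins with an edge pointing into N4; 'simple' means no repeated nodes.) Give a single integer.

3

A backdoor path from N4 to N5 is any simple undirected path whose first edge points into N4 (i.e. leaves N4 via a parent).
Parents of N4: {N3, N8}.
Enumerating:
  P1: N4 <- N8 -> N7 -> N5
  P2: N4 <- N8 -> N5
  P3: N4 <- N3 -> N5
That exhausts the simple backdoor paths. Count: 3.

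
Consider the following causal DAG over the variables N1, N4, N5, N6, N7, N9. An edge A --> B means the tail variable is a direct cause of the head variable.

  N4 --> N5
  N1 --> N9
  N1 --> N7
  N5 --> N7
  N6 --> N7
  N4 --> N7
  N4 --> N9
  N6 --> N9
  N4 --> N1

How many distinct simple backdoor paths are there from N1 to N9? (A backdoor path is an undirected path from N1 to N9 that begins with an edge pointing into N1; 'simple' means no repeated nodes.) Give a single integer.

A backdoor path from N1 to N9 is any simple undirected path whose first edge points into N1 (i.e. leaves N1 via a parent).
Parents of N1: {N4}.
Enumerating:
  P1: N1 <- N4 -> N5 -> N7 <- N6 -> N9
  P2: N1 <- N4 -> N7 <- N6 -> N9
  P3: N1 <- N4 -> N9
That exhausts the simple backdoor paths. Count: 3.

3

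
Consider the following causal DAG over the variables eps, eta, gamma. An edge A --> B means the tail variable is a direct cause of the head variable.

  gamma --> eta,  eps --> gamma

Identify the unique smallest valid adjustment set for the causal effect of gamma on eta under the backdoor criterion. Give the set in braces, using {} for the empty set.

{}

Variables eligible for adjustment (non-descendants of gamma, excluding gamma and eta): {eps}.
Backdoor paths from gamma to eta:
  (none)
With no backdoor paths the empty set already satisfies the criterion, and it is trivially minimal.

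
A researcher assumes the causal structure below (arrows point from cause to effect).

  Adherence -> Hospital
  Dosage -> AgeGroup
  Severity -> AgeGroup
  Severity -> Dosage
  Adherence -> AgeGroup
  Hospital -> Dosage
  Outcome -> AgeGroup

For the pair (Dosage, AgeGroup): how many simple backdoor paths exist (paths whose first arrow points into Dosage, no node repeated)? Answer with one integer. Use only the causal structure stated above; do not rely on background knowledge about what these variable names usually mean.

2

A backdoor path from Dosage to AgeGroup is any simple undirected path whose first edge points into Dosage (i.e. leaves Dosage via a parent).
Parents of Dosage: {Hospital, Severity}.
Enumerating:
  P1: Dosage <- Hospital <- Adherence -> AgeGroup
  P2: Dosage <- Severity -> AgeGroup
That exhausts the simple backdoor paths. Count: 2.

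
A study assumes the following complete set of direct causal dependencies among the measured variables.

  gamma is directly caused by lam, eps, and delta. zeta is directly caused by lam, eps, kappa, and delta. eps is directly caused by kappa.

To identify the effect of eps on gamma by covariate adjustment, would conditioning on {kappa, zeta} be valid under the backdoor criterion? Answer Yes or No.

Backdoor paths from eps to gamma (paths whose first edge points into eps):
  P1: eps <- kappa -> zeta <- delta -> gamma
  P2: eps <- kappa -> zeta <- lam -> gamma
Condition 1 (no descendant of eps in the set): FAILS — zeta is a descendant of eps.
Condition 2 (every backdoor path blocked by {kappa, zeta}):
  P1: blocked at fork node kappa ∈ conditioning set.
  P2: blocked at fork node kappa ∈ conditioning set.
{kappa, zeta} does not satisfy the backdoor criterion.

No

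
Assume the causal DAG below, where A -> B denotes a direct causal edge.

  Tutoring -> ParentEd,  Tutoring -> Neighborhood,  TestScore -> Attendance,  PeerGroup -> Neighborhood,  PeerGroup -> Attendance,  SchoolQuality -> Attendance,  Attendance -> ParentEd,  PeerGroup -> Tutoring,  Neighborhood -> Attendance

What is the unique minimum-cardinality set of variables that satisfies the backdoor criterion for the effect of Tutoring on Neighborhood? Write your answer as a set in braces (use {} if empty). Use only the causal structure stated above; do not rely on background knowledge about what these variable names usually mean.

{PeerGroup}

Variables eligible for adjustment (non-descendants of Tutoring, excluding Tutoring and Neighborhood): {PeerGroup, SchoolQuality, TestScore}.
Backdoor paths from Tutoring to Neighborhood:
  P1: Tutoring <- PeerGroup -> Neighborhood
  P2: Tutoring <- PeerGroup -> Attendance <- Neighborhood
The empty set is not sufficient: P1 (Tutoring <- PeerGroup -> Neighborhood) has no collider blocking it and no conditioned non-collider, so it is open.
Try {PeerGroup}:
  P1: blocked at fork node PeerGroup ∈ conditioning set.
  P2: blocked at fork node PeerGroup ∈ conditioning set.
{PeerGroup} contains no descendant of Tutoring and blocks every backdoor path.
No other singleton works — e.g. {TestScore} leaves P1 open — so {PeerGroup} is the unique smallest valid adjustment set.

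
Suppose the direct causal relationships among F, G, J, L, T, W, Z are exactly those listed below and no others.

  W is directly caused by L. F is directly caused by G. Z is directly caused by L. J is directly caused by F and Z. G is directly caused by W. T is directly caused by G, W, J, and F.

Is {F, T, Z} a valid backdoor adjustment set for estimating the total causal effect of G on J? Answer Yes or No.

Backdoor paths from G to J (paths whose first edge points into G):
  P1: G <- W <- L -> Z -> J
  P2: G <- W -> T <- F -> J
  P3: G <- W -> T <- J
Condition 1 (no descendant of G in the set): FAILS — F and T are descendants of G.
Condition 2 (every backdoor path blocked by {F, T, Z}):
  P1: blocked at chain node Z ∈ conditioning set.
  P2: blocked at fork node F ∈ conditioning set.
  P3: open — collider(s) T are conditioned on (or have a conditioned descendant) and no non-collider on the path is in the set.
{F, T, Z} does not satisfy the backdoor criterion.

No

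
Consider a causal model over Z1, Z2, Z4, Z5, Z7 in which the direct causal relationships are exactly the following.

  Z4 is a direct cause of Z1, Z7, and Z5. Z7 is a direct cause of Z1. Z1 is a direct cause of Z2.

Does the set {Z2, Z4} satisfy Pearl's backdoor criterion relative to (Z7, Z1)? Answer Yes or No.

No

Backdoor paths from Z7 to Z1 (paths whose first edge points into Z7):
  P1: Z7 <- Z4 -> Z1
Condition 1 (no descendant of Z7 in the set): FAILS — Z2 is a descendant of Z7.
Condition 2 (every backdoor path blocked by {Z2, Z4}):
  P1: blocked at fork node Z4 ∈ conditioning set.
{Z2, Z4} does not satisfy the backdoor criterion.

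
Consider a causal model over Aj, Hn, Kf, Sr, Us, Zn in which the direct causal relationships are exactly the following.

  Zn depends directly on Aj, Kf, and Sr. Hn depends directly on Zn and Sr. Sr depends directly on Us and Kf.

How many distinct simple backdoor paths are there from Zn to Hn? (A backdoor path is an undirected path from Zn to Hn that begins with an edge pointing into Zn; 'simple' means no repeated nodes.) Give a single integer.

2

A backdoor path from Zn to Hn is any simple undirected path whose first edge points into Zn (i.e. leaves Zn via a parent).
Parents of Zn: {Aj, Kf, Sr}.
Enumerating:
  P1: Zn <- Kf -> Sr -> Hn
  P2: Zn <- Sr -> Hn
That exhausts the simple backdoor paths. Count: 2.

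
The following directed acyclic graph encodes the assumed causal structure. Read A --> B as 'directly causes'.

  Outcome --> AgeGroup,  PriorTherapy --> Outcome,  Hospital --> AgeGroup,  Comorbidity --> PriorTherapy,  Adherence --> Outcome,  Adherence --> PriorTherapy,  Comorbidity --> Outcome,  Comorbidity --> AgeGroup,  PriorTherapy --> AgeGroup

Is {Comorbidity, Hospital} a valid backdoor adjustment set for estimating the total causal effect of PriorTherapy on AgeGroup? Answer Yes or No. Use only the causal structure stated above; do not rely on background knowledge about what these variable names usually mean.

No

Backdoor paths from PriorTherapy to AgeGroup (paths whose first edge points into PriorTherapy):
  P1: PriorTherapy <- Comorbidity -> Outcome -> AgeGroup
  P2: PriorTherapy <- Comorbidity -> AgeGroup
  P3: PriorTherapy <- Adherence -> Outcome <- Comorbidity -> AgeGroup
  P4: PriorTherapy <- Adherence -> Outcome -> AgeGroup
Condition 1 (no descendant of PriorTherapy in the set): holds — descendants of PriorTherapy are {AgeGroup, Outcome}; none are in {Comorbidity, Hospital}.
Condition 2 (every backdoor path blocked by {Comorbidity, Hospital}):
  P1: blocked at fork node Comorbidity ∈ conditioning set.
  P2: blocked at fork node Comorbidity ∈ conditioning set.
  P3: blocked at collider Outcome (neither it nor any descendant is in the conditioning set).
  P4: open — no interior node is in the conditioning set.
{Comorbidity, Hospital} does not satisfy the backdoor criterion.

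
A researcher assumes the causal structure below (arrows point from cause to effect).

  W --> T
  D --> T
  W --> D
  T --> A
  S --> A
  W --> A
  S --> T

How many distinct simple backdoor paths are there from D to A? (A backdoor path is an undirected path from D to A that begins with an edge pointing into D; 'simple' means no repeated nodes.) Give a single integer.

A backdoor path from D to A is any simple undirected path whose first edge points into D (i.e. leaves D via a parent).
Parents of D: {W}.
Enumerating:
  P1: D <- W -> T <- S -> A
  P2: D <- W -> T -> A
  P3: D <- W -> A
That exhausts the simple backdoor paths. Count: 3.

3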